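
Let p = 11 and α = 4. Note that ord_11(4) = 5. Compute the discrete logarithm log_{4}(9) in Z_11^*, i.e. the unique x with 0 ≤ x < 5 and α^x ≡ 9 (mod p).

Successive powers of 4 modulo 11:
  4^0=1  4^1=4  4^2=5  4^3=9
So 4^3 ≡ 9 (mod 11), giving x = 3.

3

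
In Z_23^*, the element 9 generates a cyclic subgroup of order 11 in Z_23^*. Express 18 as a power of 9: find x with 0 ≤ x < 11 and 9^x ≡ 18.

10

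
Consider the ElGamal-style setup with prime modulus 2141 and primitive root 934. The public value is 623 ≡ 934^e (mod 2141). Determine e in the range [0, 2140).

Baby-step giant-step with m = ceil(sqrt(2140)) = 47.
Baby table (934^j mod 2141 for j=0..46):
  0:1  1:934  2:969  3:1544  4:1203  5:1718  6:1003  7:1185
  8:2034  9:689  10:1226  11:1790  12:1880  13:300  14:1870  15:1665
  16:744  17:1212  18:1560  19:1160  20:94  21:15  22:1164  23:1689
  24:1750  25:917  26:78  27:58  28:647  29:536  30:1771  31:1262
  32:1158  33:367  34:218  35:217  36:1424  37:455  38:1052  39:1990
  40:272  41:1410  42:225  43:332  44:1784  45:558  46:909
Giant step factor: 934^(-47) ≡ 1517 (mod 2141).
Scan 623·1517^i mod 2141 for i = 0, 1, …:
  i=0: 623   i=1: 910   i=2: 1666   i=3: 942
  i=4: 967   i=5: 354   i=6: 1768   i=7: 1524
  i=8: 1769   i=9: 900     …   i=38: 2091
  i=39: 1226
Match at i=39, j=10: e = 39·47 + 10 = 1843.

1843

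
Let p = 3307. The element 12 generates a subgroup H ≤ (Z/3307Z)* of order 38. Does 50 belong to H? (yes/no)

50 ∈ ⟨12⟩ iff 50^38 ≡ 1 (mod 3307), since |⟨12⟩| = 38.
50^38 mod 3307 = 1.
Since 1 = 1, 50 lies in the subgroup.

yes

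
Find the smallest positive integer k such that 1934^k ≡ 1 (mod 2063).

2062

The order of 1934 must divide p − 1 = 2062 = 2 · 1031.
Divisors: 1, 2, 1031, 2062.
Check each in increasing order: 1934^1 ≡ 1934;  1934^2 ≡ 137;  1934^1031 ≡ 2062;  1934^2062 ≡ 1.
Smallest exponent giving 1 is 2062.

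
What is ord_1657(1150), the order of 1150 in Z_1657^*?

828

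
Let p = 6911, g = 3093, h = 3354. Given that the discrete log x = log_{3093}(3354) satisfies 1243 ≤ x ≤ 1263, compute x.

1260

Compute 3093^1243 mod 6911 = 5213, then multiply by 3093 repeatedly:
  3093^1243=5213  3093^1244=446  3093^1245=4189  3093^1246=5363  3093^1247=1359
  3093^1248=1499  3093^1249=6037  3093^1250=5830  3093^1251=1391  3093^1252=3721
  3093^1253=2238  3093^1254=4223  3093^1255=6860  3093^1256=1210  3093^1257=3679
  3093^1258=3641  3093^1259=3594  3093^1260=3354
Found 3354 at exponent 1260.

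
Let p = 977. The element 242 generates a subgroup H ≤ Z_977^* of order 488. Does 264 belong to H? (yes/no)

264 ∈ ⟨242⟩ iff 264^488 ≡ 1 (mod 977), since |⟨242⟩| = 488.
264^488 mod 977 = 976.
Since 976 ≠ 1, 264 does not lie in the subgroup.

no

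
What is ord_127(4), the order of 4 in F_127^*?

The order of 4 must divide p − 1 = 126 = 2 · 3^2 · 7.
Divisors: 1, 2, 3, 6, 7, 9, 14, 18, 21, 42, 63, 126.
Check each in increasing order: 4^1 ≡ 4;  4^2 ≡ 16;  4^3 ≡ 64;  4^6 ≡ 32;  4^7 ≡ 1.
Smallest exponent giving 1 is 7.

7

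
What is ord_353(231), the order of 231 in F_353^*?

11

The order of 231 must divide p − 1 = 352 = 2^5 · 11.
Divisors: 1, 2, 4, 8, 11, 16, 22, 32, 44, 88, 176, 352.
Check each in increasing order: 231^1 ≡ 231;  231^2 ≡ 58;  231^4 ≡ 187;  231^8 ≡ 22;  231^11 ≡ 1.
Smallest exponent giving 1 is 11.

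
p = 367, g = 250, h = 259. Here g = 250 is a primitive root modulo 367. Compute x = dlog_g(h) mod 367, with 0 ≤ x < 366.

Baby-step giant-step with m = ceil(sqrt(366)) = 20.
Baby table (250^j mod 367 for j=0..19):
  0:1  1:250  2:110  3:342  4:356  5:186  6:258  7:275
  8:121  9:156  10:98  11:278  12:137  13:119  14:23  15:245
  16:328  17:159  18:114  19:241
Giant step factor: 250^(-20) ≡ 148 (mod 367).
Scan 259·148^i mod 367 for i = 0, 1, …:
  i=0: 259   i=1: 164   i=2: 50   i=3: 60
  i=4: 72   i=5: 13   i=6: 89   i=7: 327
  i=8: 319   i=9: 236     …   i=14: 325
  i=15: 23
Match at i=15, j=14: x = 15·20 + 14 = 314.

314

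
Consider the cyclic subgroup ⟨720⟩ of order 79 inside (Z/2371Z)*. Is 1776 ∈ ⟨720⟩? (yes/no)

no

1776 ∈ ⟨720⟩ iff 1776^79 ≡ 1 (mod 2371), since |⟨720⟩| = 79.
1776^79 mod 2371 = 1888.
Since 1888 ≠ 1, 1776 does not lie in the subgroup.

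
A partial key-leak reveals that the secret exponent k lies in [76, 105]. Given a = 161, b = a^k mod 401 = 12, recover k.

101

Compute 161^76 mod 401 = 18, then multiply by 161 repeatedly:
  161^76=18  161^77=91  161^78=215  161^79=129  161^80=318
  161^81=271  161^82=323  161^83=274  161^84=4  161^85=243
  161^86=226  161^87=296  161^88=338  161^89=283  161^90=250
  161^91=150  161^92=90  161^93=54  161^94=273  161^95=244
  161^96=387  161^97=152  161^98=11  161^99=167  161^100=20
  161^101=12
Found 12 at exponent 101.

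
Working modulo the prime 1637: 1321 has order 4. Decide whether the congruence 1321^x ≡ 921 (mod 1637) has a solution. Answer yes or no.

921 ∈ ⟨1321⟩ iff 921^4 ≡ 1 (mod 1637), since |⟨1321⟩| = 4.
921^4 mod 1637 = 323.
Since 323 ≠ 1, 921 does not lie in the subgroup.

no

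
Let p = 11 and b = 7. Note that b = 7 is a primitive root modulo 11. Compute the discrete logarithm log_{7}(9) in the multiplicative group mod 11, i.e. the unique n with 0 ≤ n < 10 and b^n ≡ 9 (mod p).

8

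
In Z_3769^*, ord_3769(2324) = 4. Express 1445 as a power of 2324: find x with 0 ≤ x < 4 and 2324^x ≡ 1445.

3

Successive powers of 2324 modulo 3769:
  2324^0=1  2324^1=2324  2324^2=3768  2324^3=1445
So 2324^3 ≡ 1445 (mod 3769), giving x = 3.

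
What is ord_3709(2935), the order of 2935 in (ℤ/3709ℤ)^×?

The order of 2935 must divide p − 1 = 3708 = 2^2 · 3^2 · 103.
Divisors: 1, 2, 3, 4, 6, 9, 12, 18, 36, 103, 206, 309, 412, 618, 927, 1236, 1854, 3708.
Check each in increasing order: 2935^1 ≡ 2935;  2935^2 ≡ 1927;  2935^3 ≡ 3229;  2935^4 ≡ 620;  2935^6 ≡ 442;  2935^9 ≡ 2962;  2935^12 ≡ 2496;  2935^18 ≡ 1659;  2935^36 ≡ 203;  2935^103 ≡ 2563;  2935^206 ≡ 330;  2935^309 ≡ 138;  2935^412 ≡ 1339;  2935^618 ≡ 499;  2935^927 ≡ 2100;  2935^1236 ≡ 498;  2935^1854 ≡ 3708;  2935^3708 ≡ 1.
Smallest exponent giving 1 is 3708.

3708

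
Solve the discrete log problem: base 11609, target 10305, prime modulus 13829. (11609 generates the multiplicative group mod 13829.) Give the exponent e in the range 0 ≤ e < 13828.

Baby-step giant-step with m = ceil(sqrt(13828)) = 118.
Baby table (11609^j mod 13829 for j=0..117):
  0:1  1:11609  2:5276  3:443  4:12228  5:167  6:2643  7:9865
  8:4836  9:9213  10:231  11:12682  12:1804  13:5530  14:3552  15:10919
  16:2057  17:10859  18:10796  19:12366  20:11874  21:11623  22:1854  23:5162
  24:4601  25:5411  26:4981  27:5380  28:4656  29:7772  30:4752  31:2087
  32:13404  33:3128  34:11827  35:5331  36:2804  37:11999  38:10703  39:11391
  40:5221  41:11911  42:12457  43:3460  44:7724  45:680  46:11590  47:5969
  48:10831  49:3811  50:2928  51:13299  52:1135  53:11007  54:303  55:4961
  56:8293  57:9768  58:12741  59:9114  60:12576  61:2031  62:13263  63:11910
  64:848  65:12013  66:7281  67:2281  68:11423  69:3326  70:966  71:12804
  72:7544  73:13068  74:2282  75:9203  76:8602  77:1409  78:11203  79:7711
  80:1882  81:12147  82:210  83:3986  84:1640  85:10056  86:9515  87:7412
  88:1870  89:11129  90:6043  91:12499  92:7023  93:8052  94:5457  95:13493
  96:12983  97:11205  98:3271  99:12434  100:13033  101:10837  102:4320  103:6926
  104:2128  105:5358  106:12009  107:2332  108:8835  109:9651  110:9730  111:298
  112:2232  113:9571  114:7553  115:6917  116:8279  117:13190
Giant step factor: 11609^(-118) ≡ 10314 (mod 13829).
Scan 10305·10314^i mod 13829 for i = 0, 1, …:
  i=0: 10305   i=1: 9905   i=2: 5347   i=3: 12735
  i=4: 948   i=5: 569   i=6: 5170   i=7: 12585
  i=8: 2696   i=9: 10254     …   i=20: 11714
  i=21: 8052
Match at i=21, j=93: e = 21·118 + 93 = 2571.

2571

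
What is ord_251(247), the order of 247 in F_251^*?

The order of 247 must divide p − 1 = 250 = 2 · 5^3.
Divisors: 1, 2, 5, 10, 25, 50, 125, 250.
Check each in increasing order: 247^1 ≡ 247;  247^2 ≡ 16;  247^5 ≡ 231;  247^10 ≡ 149;  247^25 ≡ 250;  247^50 ≡ 1.
Smallest exponent giving 1 is 50.

50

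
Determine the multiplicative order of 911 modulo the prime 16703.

The order of 911 must divide p − 1 = 16702 = 2 · 7 · 1193.
Divisors: 1, 2, 7, 14, 1193, 2386, 8351, 16702.
Check each in increasing order: 911^1 ≡ 911;  911^2 ≡ 11474;  911^7 ≡ 5064;  911^14 ≡ 4991;  911^1193 ≡ 9074;  911^2386 ≡ 8389;  911^8351 ≡ 16702;  911^16702 ≡ 1.
Smallest exponent giving 1 is 16702.

16702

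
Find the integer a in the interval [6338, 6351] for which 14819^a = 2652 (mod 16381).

6339

Compute 14819^6338 mod 16381 = 3522, then multiply by 14819 repeatedly:
  14819^6338=3522  14819^6339=2652
Found 2652 at exponent 6339.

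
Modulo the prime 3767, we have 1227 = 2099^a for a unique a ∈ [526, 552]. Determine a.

537

Compute 2099^526 mod 3767 = 589, then multiply by 2099 repeatedly:
  2099^526=589  2099^527=735  2099^528=2062  2099^529=3622  2099^530=772
  2099^531=618  2099^532=1334  2099^533=1185  2099^534=1095  2099^535=535
  2099^536=399  2099^537=1227
Found 1227 at exponent 537.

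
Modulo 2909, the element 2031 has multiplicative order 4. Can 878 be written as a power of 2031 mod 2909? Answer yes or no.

878 ∈ ⟨2031⟩ iff 878^4 ≡ 1 (mod 2909), since |⟨2031⟩| = 4.
878^4 mod 2909 = 1.
Since 1 = 1, 878 lies in the subgroup.

yes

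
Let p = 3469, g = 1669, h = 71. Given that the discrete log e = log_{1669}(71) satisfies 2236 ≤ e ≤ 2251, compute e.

Compute 1669^2236 mod 3469 = 1179, then multiply by 1669 repeatedly:
  1669^2236=1179  1669^2237=828  1669^2238=1270  1669^2239=71
Found 71 at exponent 2239.

2239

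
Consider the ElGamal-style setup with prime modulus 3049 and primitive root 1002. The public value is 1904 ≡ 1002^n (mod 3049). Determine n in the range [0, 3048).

Baby-step giant-step with m = ceil(sqrt(3048)) = 56.
Baby table (1002^j mod 3049 for j=0..55):
  0:1  1:1002  2:883  3:556  4:2194  5:59  6:1187  7:264
  8:2314  9:1388  10:432  11:2955  12:331  13:2370  14:2618  15:1096
  16:552  17:1235  18:2625  19:2012  20:635  21:2078  22:2738  23:2425
  24:2846  25:877  26:642  27:2994  28:2821  29:219  30:2959  31:1290
  32:2853  33:1793  34:725  35:788  36:2934  37:632  38:2121  39:89
  40:757  41:2362  42:700  43:130  44:2202  45:1977  46:2153  47:1663
  48:1572  49:1860  50:781  51:2018  52:549  53:1278  54:3025  55:344
Giant step factor: 1002^(-56) ≡ 525 (mod 3049).
Scan 1904·525^i mod 3049 for i = 0, 1, …:
  i=0: 1904   i=1: 2577   i=2: 2218   i=3: 2781
  i=4: 2603   i=5: 623   i=6: 832   i=7: 793
  i=8: 1661   i=9: 11     …   i=34: 2780
  i=35: 2078
Match at i=35, j=21: n = 35·56 + 21 = 1981.

1981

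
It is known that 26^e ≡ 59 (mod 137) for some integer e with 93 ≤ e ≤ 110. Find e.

Compute 26^93 mod 137 = 70, then multiply by 26 repeatedly:
  26^93=70  26^94=39  26^95=55  26^96=60  26^97=53
  26^98=8  26^99=71  26^100=65  26^101=46  26^102=100
  26^103=134  26^104=59
Found 59 at exponent 104.

104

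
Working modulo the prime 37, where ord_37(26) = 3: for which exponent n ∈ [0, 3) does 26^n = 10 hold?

Successive powers of 26 modulo 37:
  26^0=1  26^1=26  26^2=10
So 26^2 ≡ 10 (mod 37), giving n = 2.

2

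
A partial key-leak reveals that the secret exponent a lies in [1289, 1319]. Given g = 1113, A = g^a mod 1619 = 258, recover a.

1297

Compute 1113^1289 mod 1619 = 549, then multiply by 1113 repeatedly:
  1113^1289=549  1113^1290=674  1113^1291=565  1113^1292=673  1113^1293=1071
  1113^1294=439  1113^1295=1288  1113^1296=729  1113^1297=258
Found 258 at exponent 1297.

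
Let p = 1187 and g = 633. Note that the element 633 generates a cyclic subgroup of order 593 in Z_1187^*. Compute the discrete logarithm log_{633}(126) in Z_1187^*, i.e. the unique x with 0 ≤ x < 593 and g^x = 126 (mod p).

256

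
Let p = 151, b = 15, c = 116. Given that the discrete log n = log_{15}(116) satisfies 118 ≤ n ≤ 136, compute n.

Compute 15^118 mod 151 = 45, then multiply by 15 repeatedly:
  15^118=45  15^119=71  15^120=8  15^121=120  15^122=139
  15^123=122  15^124=18  15^125=119  15^126=124  15^127=48
  15^128=116
Found 116 at exponent 128.

128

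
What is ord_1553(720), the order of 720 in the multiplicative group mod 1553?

The order of 720 must divide p − 1 = 1552 = 2^4 · 97.
Divisors: 1, 2, 4, 8, 16, 97, 194, 388, 776, 1552.
Check each in increasing order: 720^1 ≡ 720;  720^2 ≡ 1251;  720^4 ≡ 1130;  720^8 ≡ 334;  720^16 ≡ 1293;  720^97 ≡ 948;  720^194 ≡ 1070;  720^388 ≡ 339;  720^776 ≡ 1552;  720^1552 ≡ 1.
Smallest exponent giving 1 is 1552.

1552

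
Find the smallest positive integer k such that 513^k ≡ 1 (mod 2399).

2398

The order of 513 must divide p − 1 = 2398 = 2 · 11 · 109.
Divisors: 1, 2, 11, 22, 109, 218, 1199, 2398.
Check each in increasing order: 513^1 ≡ 513;  513^2 ≡ 1678;  513^11 ≡ 1576;  513^22 ≡ 811;  513^109 ≡ 1447;  513^218 ≡ 1881;  513^1199 ≡ 2398;  513^2398 ≡ 1.
Smallest exponent giving 1 is 2398.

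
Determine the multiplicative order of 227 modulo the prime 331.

330

The order of 227 must divide p − 1 = 330 = 2 · 3 · 5 · 11.
Divisors: 1, 2, 3, 5, 6, 10, 11, 15, 22, 30, 33, 55, 66, 110, 165, 330.
Check each in increasing order: 227^1 ≡ 227;  227^2 ≡ 224;  227^3 ≡ 205;  227^5 ≡ 242;  227^6 ≡ 319;  227^10 ≡ 308;  227^11 ≡ 75;  227^15 ≡ 61;  227^22 ≡ 329;  227^30 ≡ 80;  227^33 ≡ 181;  227^55 ≡ 300;  227^66 ≡ 323;  227^110 ≡ 299;  227^165 ≡ 330;  227^330 ≡ 1.
Smallest exponent giving 1 is 330.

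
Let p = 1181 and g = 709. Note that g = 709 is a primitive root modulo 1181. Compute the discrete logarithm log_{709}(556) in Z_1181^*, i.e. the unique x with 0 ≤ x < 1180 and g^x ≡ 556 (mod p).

Successive powers of 709 modulo 1181:
  709^0=1  709^1=709  709^2=756  709^3=1011  709^4=1113  709^5=209
  709^6=556
So 709^6 ≡ 556 (mod 1181), giving x = 6.

6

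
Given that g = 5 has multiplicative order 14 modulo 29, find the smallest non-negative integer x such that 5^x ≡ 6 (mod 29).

13

Successive powers of 5 modulo 29:
  5^0=1  5^1=5  5^2=25  5^3=9  5^4=16  5^5=22
  5^6=23  5^7=28  5^8=24  5^9=4  5^10=20  5^11=13
  5^12=7  5^13=6
So 5^13 ≡ 6 (mod 29), giving x = 13.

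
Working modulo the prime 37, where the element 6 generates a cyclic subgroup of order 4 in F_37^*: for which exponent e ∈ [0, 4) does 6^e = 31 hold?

3

Successive powers of 6 modulo 37:
  6^0=1  6^1=6  6^2=36  6^3=31
So 6^3 ≡ 31 (mod 37), giving e = 3.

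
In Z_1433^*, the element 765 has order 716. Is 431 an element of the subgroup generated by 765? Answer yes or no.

431 ∈ ⟨765⟩ iff 431^716 ≡ 1 (mod 1433), since |⟨765⟩| = 716.
431^716 mod 1433 = 1432.
Since 1432 ≠ 1, 431 does not lie in the subgroup.

no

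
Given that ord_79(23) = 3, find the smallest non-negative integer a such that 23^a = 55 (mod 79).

2

Successive powers of 23 modulo 79:
  23^0=1  23^1=23  23^2=55
So 23^2 ≡ 55 (mod 79), giving a = 2.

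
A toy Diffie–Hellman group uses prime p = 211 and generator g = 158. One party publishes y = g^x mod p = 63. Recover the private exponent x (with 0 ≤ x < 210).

45

Baby-step giant-step with m = ceil(sqrt(210)) = 15.
Baby table (158^j mod 211 for j=0..14):
  0:1  1:158  2:66  3:89  4:136  5:177  6:114  7:77
  8:139  9:18  10:101  11:133  12:125  13:127  14:21
Giant step factor: 158^(-15) ≡ 40 (mod 211).
Scan 63·40^i mod 211 for i = 0, 1, …:
  i=0: 63   i=1: 199   i=2: 153   i=3: 1
Match at i=3, j=0: x = 3·15 + 0 = 45.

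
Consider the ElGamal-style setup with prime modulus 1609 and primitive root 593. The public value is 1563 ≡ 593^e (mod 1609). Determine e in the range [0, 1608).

Baby-step giant-step with m = ceil(sqrt(1608)) = 41.
Baby table (593^j mod 1609 for j=0..40):
  0:1  1:593  2:887  3:1457  4:1577  5:332  6:578  7:37
  8:1024  9:639  10:812  11:425  12:1021  13:469  14:1369  15:881
  16:1117  17:1082  18:1244  19:770  20:1263  21:774  22:417  23:1104
  24:1418  25:976  26:1137  27:70  28:1285  29:948  30:623  31:978
  32:714  33:235  34:981  35:884  36:1287  37:525  38:788  39:674
  40:650
Giant step factor: 593^(-41) ≡ 315 (mod 1609).
Scan 1563·315^i mod 1609 for i = 0, 1, …:
  i=0: 1563   i=1: 1600   i=2: 383   i=3: 1579
  i=4: 204   i=5: 1509   i=6: 680   i=7: 203
  i=8: 1194   i=9: 1213     …   i=14: 958
  i=15: 887
Match at i=15, j=2: e = 15·41 + 2 = 617.

617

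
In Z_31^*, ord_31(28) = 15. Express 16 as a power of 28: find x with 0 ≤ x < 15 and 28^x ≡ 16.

Successive powers of 28 modulo 31:
  28^0=1  28^1=28  28^2=9  28^3=4  28^4=19  28^5=5
  28^6=16
So 28^6 ≡ 16 (mod 31), giving x = 6.

6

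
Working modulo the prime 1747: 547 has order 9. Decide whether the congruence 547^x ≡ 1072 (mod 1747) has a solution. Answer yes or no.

no

⟨547⟩ has order 9; its elements mod 1747 are {1, 285, 371, 412, 472, 547, 863, 915, 1375}.
1072 is not in this set.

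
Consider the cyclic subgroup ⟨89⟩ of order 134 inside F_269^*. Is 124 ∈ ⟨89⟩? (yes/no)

no

124 ∈ ⟨89⟩ iff 124^134 ≡ 1 (mod 269), since |⟨89⟩| = 134.
124^134 mod 269 = 268.
Since 268 ≠ 1, 124 does not lie in the subgroup.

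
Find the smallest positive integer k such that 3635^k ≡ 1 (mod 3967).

The order of 3635 must divide p − 1 = 3966 = 2 · 3 · 661.
Divisors: 1, 2, 3, 6, 661, 1322, 1983, 3966.
Check each in increasing order: 3635^1 ≡ 3635;  3635^2 ≡ 3115;  3635^3 ≡ 1207;  3635^6 ≡ 960;  3635^661 ≡ 3966;  3635^1322 ≡ 1.
Smallest exponent giving 1 is 1322.

1322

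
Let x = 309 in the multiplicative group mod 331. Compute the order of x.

The order of 309 must divide p − 1 = 330 = 2 · 3 · 5 · 11.
Divisors: 1, 2, 3, 5, 6, 10, 11, 15, 22, 30, 33, 55, 66, 110, 165, 330.
Check each in increasing order: 309^1 ≡ 309;  309^2 ≡ 153;  309^3 ≡ 275;  309^5 ≡ 38;  309^6 ≡ 157;  309^10 ≡ 120;  309^11 ≡ 8;  309^15 ≡ 257;  309^22 ≡ 64;  309^30 ≡ 180;  309^33 ≡ 181;  309^55 ≡ 330;  309^66 ≡ 323;  309^110 ≡ 1.
Smallest exponent giving 1 is 110.

110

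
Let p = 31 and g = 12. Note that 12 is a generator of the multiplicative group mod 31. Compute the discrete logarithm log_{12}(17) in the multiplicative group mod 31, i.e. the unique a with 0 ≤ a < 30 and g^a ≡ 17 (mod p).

Successive powers of 12 modulo 31:
  12^0=1  12^1=12  12^2=20  12^3=23  12^4=28  12^5=26
  12^6=2  12^7=24  12^8=9  12^9=15  12^10=25  12^11=21
  12^12=4  12^13=17
So 12^13 ≡ 17 (mod 31), giving a = 13.

13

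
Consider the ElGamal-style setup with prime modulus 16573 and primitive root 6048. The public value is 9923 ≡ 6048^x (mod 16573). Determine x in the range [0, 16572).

11663

Baby-step giant-step with m = ceil(sqrt(16572)) = 129.
Baby table (6048^j mod 16573 for j=0..128):
  0:1  1:6048  2:1693  3:13723  4:15693  5:14266  6:1730  7:5477
  8:12042  9:8254  10:2316  11:2983  12:9760  13:12027  14:399  15:10067
  16:12587  17:6387  18:13486  19:7595  20:10777  21:14260  22:15161  23:11892
  24:12569  25:13534  26:16158  27:9176  28:10044  29:6067  30:594  31:12744
  32:11262  33:14119  34:7616  35:5201  36:94  37:5030  38:9985  39:13841
  40:145  41:15164  42:13463  43:1075  44:4984  45:13518  46:2255  47:15234
  48:5925  49:3574  50:4360  51:1637  52:6495  53:3750  54:8136  55:1291
  56:2085  57:14600  58:16429  59:7457  60:4803  61:12648  62:10709  63:748
  64:16048  65:6816  66:6117  67:4680  68:14529  69:1346  70:3265  71:8277
  72:8836  73:8776  74:10502  75:8360  76:13630  77:138  78:5974  79:1612
  80:4452  81:11144  82:13094  83:6718  84:10041  85:4496  86:12088  87:4721
  88:13902  89:4467  90:2426  91:5343  92:13687  93:13414  94:3037  95:4892
  96:4011  97:12229  98:12266  99:4020  100:369  101:10930  102:11516  103:9022
  104:6740  105:10513  106:8596  107:15680  108:1934  109:12867  110:9381  111:6909
  112:5099  113:12972  114:14647  115:2371  116:4163  117:3437  118:4434  119:1718
  120:15766  121:8299  122:9308  123:12876  124:14094  125:5573  126:12595  127:5052
  128:10457
Giant step factor: 6048^(-129) ≡ 15834 (mod 16573).
Scan 9923·15834^i mod 16573 for i = 0, 1, …:
  i=0: 9923   i=1: 8742   i=2: 3132   i=3: 5672
  i=4: 1361   i=5: 5174   i=6: 4777   i=7: 16419
  i=8: 14368   i=9: 5341     …   i=89: 8943
  i=90: 3750
Match at i=90, j=53: x = 90·129 + 53 = 11663.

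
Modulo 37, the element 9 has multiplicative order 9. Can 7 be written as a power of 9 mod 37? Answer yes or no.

7 ∈ ⟨9⟩ iff 7^9 ≡ 1 (mod 37), since |⟨9⟩| = 9.
7^9 mod 37 = 1.
Since 1 = 1, 7 lies in the subgroup.

yes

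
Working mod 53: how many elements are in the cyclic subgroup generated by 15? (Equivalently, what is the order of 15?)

The order of 15 must divide p − 1 = 52 = 2^2 · 13.
Divisors: 1, 2, 4, 13, 26, 52.
Check each in increasing order: 15^1 ≡ 15;  15^2 ≡ 13;  15^4 ≡ 10;  15^13 ≡ 1.
Smallest exponent giving 1 is 13.

13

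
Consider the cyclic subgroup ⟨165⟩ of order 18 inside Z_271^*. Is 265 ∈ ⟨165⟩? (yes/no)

no

265 ∈ ⟨165⟩ iff 265^18 ≡ 1 (mod 271), since |⟨165⟩| = 18.
265^18 mod 271 = 90.
Since 90 ≠ 1, 265 does not lie in the subgroup.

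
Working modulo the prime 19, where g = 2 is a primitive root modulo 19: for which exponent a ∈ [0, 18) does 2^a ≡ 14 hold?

7

Successive powers of 2 modulo 19:
  2^0=1  2^1=2  2^2=4  2^3=8  2^4=16  2^5=13
  2^6=7  2^7=14
So 2^7 ≡ 14 (mod 19), giving a = 7.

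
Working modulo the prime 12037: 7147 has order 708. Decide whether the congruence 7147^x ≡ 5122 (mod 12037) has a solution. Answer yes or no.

yes

5122 ∈ ⟨7147⟩ iff 5122^708 ≡ 1 (mod 12037), since |⟨7147⟩| = 708.
5122^708 mod 12037 = 1.
Since 1 = 1, 5122 lies in the subgroup.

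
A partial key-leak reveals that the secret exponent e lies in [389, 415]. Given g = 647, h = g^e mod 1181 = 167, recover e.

408

Compute 647^389 mod 1181 = 1011, then multiply by 647 repeatedly:
  647^389=1011  647^390=1024  647^391=1168  647^392=1037  647^393=131
  647^394=906  647^395=406  647^396=500  647^397=1087  647^398=594
  647^399=493  647^400=101  647^401=392  647^402=890  647^403=683
  647^404=207  647^405=476  647^406=912  647^407=745  647^408=167
Found 167 at exponent 408.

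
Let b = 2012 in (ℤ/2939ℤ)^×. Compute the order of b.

1469

The order of 2012 must divide p − 1 = 2938 = 2 · 13 · 113.
Divisors: 1, 2, 13, 26, 113, 226, 1469, 2938.
Check each in increasing order: 2012^1 ≡ 2012;  2012^2 ≡ 1141;  2012^13 ≡ 1749;  2012^26 ≡ 2441;  2012^113 ≡ 1586;  2012^226 ≡ 2551;  2012^1469 ≡ 1.
Smallest exponent giving 1 is 1469.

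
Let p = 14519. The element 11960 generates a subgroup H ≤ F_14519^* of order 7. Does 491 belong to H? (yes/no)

no

⟨11960⟩ has order 7; its elements mod 14519 are {1, 412, 4546, 5579, 10035, 11024, 11960}.
491 is not in this set.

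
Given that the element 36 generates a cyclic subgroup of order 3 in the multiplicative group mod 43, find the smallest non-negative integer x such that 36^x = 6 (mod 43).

2

Successive powers of 36 modulo 43:
  36^0=1  36^1=36  36^2=6
So 36^2 ≡ 6 (mod 43), giving x = 2.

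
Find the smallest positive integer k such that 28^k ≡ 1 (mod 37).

18

The order of 28 must divide p − 1 = 36 = 2^2 · 3^2.
Divisors: 1, 2, 3, 4, 6, 9, 12, 18, 36.
Check each in increasing order: 28^1 ≡ 28;  28^2 ≡ 7;  28^3 ≡ 11;  28^4 ≡ 12;  28^6 ≡ 10;  28^9 ≡ 36;  28^12 ≡ 26;  28^18 ≡ 1.
Smallest exponent giving 1 is 18.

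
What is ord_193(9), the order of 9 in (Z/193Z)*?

The order of 9 must divide p − 1 = 192 = 2^6 · 3.
Divisors: 1, 2, 3, 4, 6, 8, 12, 16, 24, 32, 48, 64, 96, 192.
Check each in increasing order: 9^1 ≡ 9;  9^2 ≡ 81;  9^3 ≡ 150;  9^4 ≡ 192;  9^6 ≡ 112;  9^8 ≡ 1.
Smallest exponent giving 1 is 8.

8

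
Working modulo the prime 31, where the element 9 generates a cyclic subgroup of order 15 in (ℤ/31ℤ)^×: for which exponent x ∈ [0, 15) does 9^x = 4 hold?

9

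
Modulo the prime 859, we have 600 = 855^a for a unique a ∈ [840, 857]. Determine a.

852

Compute 855^840 mod 859 = 155, then multiply by 855 repeatedly:
  855^840=155  855^841=239  855^842=762  855^843=388  855^844=166
  855^845=195  855^846=79  855^847=543  855^848=405  855^849=98
  855^850=467  855^851=709  855^852=600
Found 600 at exponent 852.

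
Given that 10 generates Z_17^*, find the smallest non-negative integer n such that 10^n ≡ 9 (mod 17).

6

Successive powers of 10 modulo 17:
  10^0=1  10^1=10  10^2=15  10^3=14  10^4=4  10^5=6
  10^6=9
So 10^6 ≡ 9 (mod 17), giving n = 6.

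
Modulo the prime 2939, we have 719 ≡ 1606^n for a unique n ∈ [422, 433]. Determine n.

427

Compute 1606^422 mod 2939 = 1600, then multiply by 1606 repeatedly:
  1606^422=1600  1606^423=914  1606^424=1323  1606^425=2780  1606^426=339
  1606^427=719
Found 719 at exponent 427.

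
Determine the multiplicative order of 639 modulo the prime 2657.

The order of 639 must divide p − 1 = 2656 = 2^5 · 83.
Divisors: 1, 2, 4, 8, 16, 32, 83, 166, 332, 664, 1328, 2656.
Check each in increasing order: 639^1 ≡ 639;  639^2 ≡ 1800;  639^4 ≡ 1117;  639^8 ≡ 1556;  639^16 ≡ 609;  639^32 ≡ 1558;  639^83 ≡ 977;  639^166 ≡ 666;  639^332 ≡ 2494;  639^664 ≡ 2656;  639^1328 ≡ 1.
Smallest exponent giving 1 is 1328.

1328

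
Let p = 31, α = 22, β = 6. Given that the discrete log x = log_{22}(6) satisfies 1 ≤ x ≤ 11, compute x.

Compute 22^1 mod 31 = 22, then multiply by 22 repeatedly:
  22^1=22  22^2=19  22^3=15  22^4=20  22^5=6
Found 6 at exponent 5.

5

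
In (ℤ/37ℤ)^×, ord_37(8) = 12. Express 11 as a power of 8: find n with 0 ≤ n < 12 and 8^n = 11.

10

Successive powers of 8 modulo 37:
  8^0=1  8^1=8  8^2=27  8^3=31  8^4=26  8^5=23
  8^6=36  8^7=29  8^8=10  8^9=6  8^10=11
So 8^10 ≡ 11 (mod 37), giving n = 10.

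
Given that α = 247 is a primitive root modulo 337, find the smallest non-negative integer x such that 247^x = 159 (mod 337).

153

Baby-step giant-step with m = ceil(sqrt(336)) = 19.
Baby table (247^j mod 337 for j=0..18):
  0:1  1:247  2:12  3:268  4:144  5:183  6:43  7:174
  8:179  9:66  10:126  11:118  12:164  13:68  14:283  15:142
  16:26  17:19  18:312
Giant step factor: 247^(-19) ≡ 34 (mod 337).
Scan 159·34^i mod 337 for i = 0, 1, …:
  i=0: 159   i=1: 14   i=2: 139   i=3: 8
  i=4: 272   i=5: 149   i=6: 11   i=7: 37
  i=8: 247
Match at i=8, j=1: x = 8·19 + 1 = 153.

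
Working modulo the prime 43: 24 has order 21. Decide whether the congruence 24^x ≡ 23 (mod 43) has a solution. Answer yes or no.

23 ∈ ⟨24⟩ iff 23^21 ≡ 1 (mod 43), since |⟨24⟩| = 21.
23^21 mod 43 = 1.
Since 1 = 1, 23 lies in the subgroup.

yes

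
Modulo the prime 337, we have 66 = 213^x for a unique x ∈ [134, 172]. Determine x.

153

Compute 213^134 mod 337 = 28, then multiply by 213 repeatedly:
  213^134=28  213^135=235  213^136=179  213^137=46  213^138=25
  213^139=270  213^140=220  213^141=17  213^142=251  213^143=217
  213^144=52  213^145=292  213^146=188  213^147=278  213^148=239
  213^149=20  213^150=216  213^151=176  213^152=81  213^153=66
Found 66 at exponent 153.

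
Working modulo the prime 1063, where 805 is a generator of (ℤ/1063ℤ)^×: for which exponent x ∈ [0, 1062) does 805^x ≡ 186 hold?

24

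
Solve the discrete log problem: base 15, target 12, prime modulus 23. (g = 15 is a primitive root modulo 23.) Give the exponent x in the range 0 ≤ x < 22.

18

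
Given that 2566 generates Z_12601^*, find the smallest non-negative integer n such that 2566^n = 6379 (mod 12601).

235

Baby-step giant-step with m = ceil(sqrt(12600)) = 113.
Baby table (2566^j mod 12601 for j=0..112):
  0:1  1:2566  2:6634  3:11494  4:7264  5:2545  6:3152  7:10791
  8:5309  9:1213  10:111  11:7604  12:5516  13:3133  14:12441  15:5273
  16:9645  17:706  18:9653  19:8633  20:12321  21:12378  22:7428  23:7536
  24:7442  25:5657  26:12111  27:2760  28:398  29:587  30:6723  31:449
  32:5443  33:4830  34:6997  35:10478  36:8615  37:3936  38:6375  39:2152
  40:2794  41:12036  42:11926  43:6888  44:8006  45:3766  46:11190  47:8462
  48:1969  49:12054  50:7710  51:290  52:681  53:8508  54:6596  55:2193
  56:7192  57:6808  58:4342  59:2288  60:11543  61:6988  62:12586  63:11914
  64:1298  65:4004  66:4449  67:12229  68:3124  69:1948  70:8572  71:7007
  72:10936  73:11950  74:5467  75:3409  76:2400  77:9112  78:6537  79:2011
  80:6417  81:9116  82:4200  83:3345  84:1989  85:369  86:1779  87:3352
  88:7350  89:9004  90:6631  91:3796  92:12564  93:5866  94:6562  95:3156
  96:8454  97:6643  98:9386  99:3965  100:5183  101:5523  102:8494  103:8475
  104:10125  105:10089  106:5920  107:6515  108:8564  109:11681  110:8268  111:8205
  112:10360
Giant step factor: 2566^(-113) ≡ 2610 (mod 12601).
Scan 6379·2610^i mod 12601 for i = 0, 1, …:
  i=0: 6379   i=1: 3269   i=2: 1213
Match at i=2, j=9: n = 2·113 + 9 = 235.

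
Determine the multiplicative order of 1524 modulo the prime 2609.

2608

The order of 1524 must divide p − 1 = 2608 = 2^4 · 163.
Divisors: 1, 2, 4, 8, 16, 163, 326, 652, 1304, 2608.
Check each in increasing order: 1524^1 ≡ 1524;  1524^2 ≡ 566;  1524^4 ≡ 2058;  1524^8 ≡ 957;  1524^16 ≡ 90;  1524^163 ≡ 1528;  1524^326 ≡ 2338;  1524^652 ≡ 389;  1524^1304 ≡ 2608;  1524^2608 ≡ 1.
Smallest exponent giving 1 is 2608.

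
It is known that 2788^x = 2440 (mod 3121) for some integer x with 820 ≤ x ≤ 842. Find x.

Compute 2788^820 mod 3121 = 1573, then multiply by 2788 repeatedly:
  2788^820=1573  2788^821=519  2788^822=1949  2788^823=151  2788^824=2774
  2788^825=74  2788^826=326  2788^827=677  2788^828=2392  2788^829=2440
Found 2440 at exponent 829.

829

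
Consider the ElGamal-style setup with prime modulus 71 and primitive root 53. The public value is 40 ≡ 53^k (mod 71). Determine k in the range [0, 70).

Successive powers of 53 modulo 71:
  53^0=1  53^1=53  53^2=40
So 53^2 ≡ 40 (mod 71), giving k = 2.

2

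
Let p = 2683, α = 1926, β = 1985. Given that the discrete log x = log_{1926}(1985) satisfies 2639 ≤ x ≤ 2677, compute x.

2662

Compute 1926^2639 mod 2683 = 1820, then multiply by 1926 repeatedly:
  1926^2639=1820  1926^2640=1322  1926^2641=5  1926^2642=1581  1926^2643=2484
  1926^2644=395  1926^2645=1481  1926^2646=377  1926^2647=1692  1926^2648=1630
  1926^2649=270  1926^2650=2201  1926^2651=2669  1926^2652=2549  1926^2653=2167
  1926^2654=1577  1926^2655=146  1926^2656=2164  1926^2657=1165  1926^2658=802
  1926^2659=1927  1926^2660=813  1926^2661=1649  1926^2662=1985
Found 1985 at exponent 2662.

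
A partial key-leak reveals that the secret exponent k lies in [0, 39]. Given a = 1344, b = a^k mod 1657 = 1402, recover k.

9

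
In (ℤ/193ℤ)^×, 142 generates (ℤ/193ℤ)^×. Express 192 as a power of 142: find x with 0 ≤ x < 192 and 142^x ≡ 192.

Baby-step giant-step with m = ceil(sqrt(192)) = 14.
Baby table (142^j mod 193 for j=0..13):
  0:1  1:142  2:92  3:133  4:165  5:77  6:126  7:136
  8:12  9:160  10:139  11:52  12:50  13:152
Giant step factor: 142^(-14) ≡ 6 (mod 193).
Scan 192·6^i mod 193 for i = 0, 1, …:
  i=0: 192   i=1: 187   i=2: 157   i=3: 170
  i=4: 55   i=5: 137   i=6: 50
Match at i=6, j=12: x = 6·14 + 12 = 96.

96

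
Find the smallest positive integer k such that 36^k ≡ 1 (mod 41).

20

The order of 36 must divide p − 1 = 40 = 2^3 · 5.
Divisors: 1, 2, 4, 5, 8, 10, 20, 40.
Check each in increasing order: 36^1 ≡ 36;  36^2 ≡ 25;  36^4 ≡ 10;  36^5 ≡ 32;  36^8 ≡ 18;  36^10 ≡ 40;  36^20 ≡ 1.
Smallest exponent giving 1 is 20.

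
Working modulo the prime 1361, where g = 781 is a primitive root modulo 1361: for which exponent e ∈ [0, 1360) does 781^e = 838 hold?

405

Baby-step giant-step with m = ceil(sqrt(1360)) = 37.
Baby table (781^j mod 1361 for j=0..36):
  0:1  1:781  2:233  3:960  4:1210  5:476  6:203  7:667
  8:1025  9:257  10:650  11:1358  12:379  13:662  14:1203  15:453
  16:1294  17:752  18:721  19:1008  20:590  21:772  22:9  23:224
  24:736  25:474  26:2  27:201  28:466  29:559  30:1059  31:952
  32:406  33:1334  34:689  35:514  36:1300
Giant step factor: 781^(-37) ≡ 1134 (mod 1361).
Scan 838·1134^i mod 1361 for i = 0, 1, …:
  i=0: 838   i=1: 314   i=2: 855   i=3: 538
  i=4: 364   i=5: 393   i=6: 615   i=7: 578
  i=8: 811   i=9: 999   i=10: 514
Match at i=10, j=35: e = 10·37 + 35 = 405.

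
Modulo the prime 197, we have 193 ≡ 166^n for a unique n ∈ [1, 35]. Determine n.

16

Compute 166^1 mod 197 = 166, then multiply by 166 repeatedly:
  166^1=166  166^2=173  166^3=153  166^4=182  166^5=71
  166^6=163  166^7=69  166^8=28  166^9=117  166^10=116
  166^11=147  166^12=171  166^13=18  166^14=33  166^15=159
  166^16=193
Found 193 at exponent 16.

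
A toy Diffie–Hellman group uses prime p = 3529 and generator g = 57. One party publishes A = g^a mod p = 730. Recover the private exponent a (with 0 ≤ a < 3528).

Baby-step giant-step with m = ceil(sqrt(3528)) = 60.
Baby table (57^j mod 3529 for j=0..59):
  0:1  1:57  2:3249  3:1685  4:762  5:1086  6:1909  7:2943
  8:1888  9:1746  10:710  11:1651  12:2353  13:19  14:1083  15:1738
  16:254  17:362  18:2989  19:981  20:2982  21:582  22:1413  23:2903
  24:3137  25:2359  26:361  27:2932  28:1261  29:1297  30:3349  31:327
  32:994  33:194  34:471  35:2144  36:2222  37:3139  38:2473  39:3330
  40:2773  41:2785  42:3469  43:109  44:2684  45:1241  46:157  47:1891
  48:1917  49:3399  50:3177  51:1110  52:3277  53:3281  54:3509  55:2389
  56:2071  57:1590  58:2405  59:2983
Giant step factor: 57^(-60) ≡ 243 (mod 3529).
Scan 730·243^i mod 3529 for i = 0, 1, …:
  i=0: 730   i=1: 940   i=2: 2564   i=3: 1948
  i=4: 478   i=5: 3226   i=6: 480   i=7: 183
  i=8: 2121   i=9: 169   i=10: 2248   i=11: 2798
  i=12: 2346   i=13: 1909
Match at i=13, j=6: a = 13·60 + 6 = 786.

786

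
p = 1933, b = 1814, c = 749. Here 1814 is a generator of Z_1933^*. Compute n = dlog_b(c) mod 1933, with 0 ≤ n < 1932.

Baby-step giant-step with m = ceil(sqrt(1932)) = 44.
Baby table (1814^j mod 1933 for j=0..43):
  0:1  1:1814  2:630  3:417  4:635  5:1755  6:1852  7:1907
  8:1161  9:1017  10:756  11:887  12:762  13:173  14:676  15:742
  16:620  17:1607  18:134  19:1451  20:1301  21:1754  22:38  23:1277
  24:744  25:382  26:934  27:968  28:788  29:945  30:1592  31:1919
  32:1666  33:845  34:1894  35:775  36:559  37:1134  38:364  39:1143
  40:1226  41:1014  42:1113  43:930
Giant step factor: 1814^(-44) ≡ 336 (mod 1933).
Scan 749·336^i mod 1933 for i = 0, 1, …:
  i=0: 749   i=1: 374   i=2: 19   i=3: 585
  i=4: 1327   i=5: 1282   i=6: 1626   i=7: 1230
  i=8: 1551   i=9: 1159     …   i=29: 1839
  i=30: 1277
Match at i=30, j=23: n = 30·44 + 23 = 1343.

1343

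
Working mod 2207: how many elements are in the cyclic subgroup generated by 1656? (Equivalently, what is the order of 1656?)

The order of 1656 must divide p − 1 = 2206 = 2 · 1103.
Divisors: 1, 2, 1103, 2206.
Check each in increasing order: 1656^1 ≡ 1656;  1656^2 ≡ 1242;  1656^1103 ≡ 1.
Smallest exponent giving 1 is 1103.

1103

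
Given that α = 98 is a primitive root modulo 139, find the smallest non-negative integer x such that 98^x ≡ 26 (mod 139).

43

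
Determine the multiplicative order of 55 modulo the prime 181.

90

The order of 55 must divide p − 1 = 180 = 2^2 · 3^2 · 5.
Divisors: 1, 2, 3, 4, 5, 6, 9, 10, 12, 15, 18, 20, 30, 36, 45, 60, 90, 180.
Check each in increasing order: 55^1 ≡ 55;  55^2 ≡ 129;  55^3 ≡ 36;  55^4 ≡ 170;  55^5 ≡ 119;  55^6 ≡ 29;  55^9 ≡ 139;  55^10 ≡ 43;  55^12 ≡ 117;  55^15 ≡ 49;  55^18 ≡ 135;  55^20 ≡ 39;  55^30 ≡ 48;  55^36 ≡ 125;  55^45 ≡ 180;  55^60 ≡ 132;  55^90 ≡ 1.
Smallest exponent giving 1 is 90.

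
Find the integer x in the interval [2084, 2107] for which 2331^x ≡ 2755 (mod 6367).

Compute 2331^2084 mod 6367 = 4702, then multiply by 2331 repeatedly:
  2331^2084=4702  2331^2085=2755
Found 2755 at exponent 2085.

2085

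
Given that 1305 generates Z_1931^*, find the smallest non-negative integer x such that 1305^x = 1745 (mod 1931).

577

Baby-step giant-step with m = ceil(sqrt(1930)) = 44.
Baby table (1305^j mod 1931 for j=0..43):
  0:1  1:1305  2:1814  3:1795  4:172  5:464  6:1117  7:1711
  8:619  9:637  10:955  11:780  12:263  13:1428  14:125  15:921
  16:823  17:379  18:259  19:70  20:593  21:1465  22:135  23:454
  24:1584  25:950  26:48  27:848  28:177  29:1196  30:532  31:1031
  32:1479  33:1026  34:747  35:1611  36:1427  37:751  38:1038  39:959
  40:207  41:1726  42:884  43:813
Giant step factor: 1305^(-44) ≡ 509 (mod 1931).
Scan 1745·509^i mod 1931 for i = 0, 1, …:
  i=0: 1745   i=1: 1876   i=2: 970   i=3: 1325
  i=4: 506   i=5: 731   i=6: 1327   i=7: 1524
  i=8: 1385   i=9: 150   i=10: 1041   i=11: 775
  i=12: 551   i=13: 464
Match at i=13, j=5: x = 13·44 + 5 = 577.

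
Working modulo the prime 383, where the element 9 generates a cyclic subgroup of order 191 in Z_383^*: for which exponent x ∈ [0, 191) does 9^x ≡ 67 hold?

5

Successive powers of 9 modulo 383:
  9^0=1  9^1=9  9^2=81  9^3=346  9^4=50  9^5=67
So 9^5 ≡ 67 (mod 383), giving x = 5.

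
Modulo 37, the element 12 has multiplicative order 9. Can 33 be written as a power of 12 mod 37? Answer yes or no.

yes

⟨12⟩ has order 9; its elements mod 37 are {1, 7, 9, 10, 12, 16, 26, 33, 34}.
33 is in this set.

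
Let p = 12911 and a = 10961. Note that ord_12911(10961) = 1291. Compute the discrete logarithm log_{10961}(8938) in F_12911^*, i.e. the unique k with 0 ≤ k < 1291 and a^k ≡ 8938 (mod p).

409

Baby-step giant-step with m = ceil(sqrt(1291)) = 36.
Baby table (10961^j mod 12911 for j=0..35):
  0:1  1:10961  2:6666  3:2677  4:8805  5:1880  6:724  7:8410
  8:10381  9:1498  10:9697  11:5465  12:7736  13:7759  14:1642  15:28
  16:9955  17:5894  18:10401  19:1231  20:996  21:7361  22:3082  23:6626
  24:3211  25:385  26:10999  27:10032  28:10676  29:7243  30:784  31:7609
  32:10100  33:7186  34:8646  35:2066
Giant step factor: 10961^(-36) ≡ 10235 (mod 12911).
Scan 8938·10235^i mod 12911 for i = 0, 1, …:
  i=0: 8938   i=1: 5995   i=2: 5753   i=3: 7795
  i=4: 4756   i=5: 3190   i=6: 10642   i=7: 3674
  i=8: 6558   i=9: 9752   i=10: 9690   i=11: 7759
Match at i=11, j=13: k = 11·36 + 13 = 409.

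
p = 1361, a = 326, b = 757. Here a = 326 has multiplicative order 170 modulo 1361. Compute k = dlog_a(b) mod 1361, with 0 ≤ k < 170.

Baby-step giant-step with m = ceil(sqrt(170)) = 14.
Baby table (326^j mod 1361 for j=0..13):
  0:1  1:326  2:118  3:360  4:314  5:289  6:305  7:77
  8:604  9:920  10:500  11:1041  12:477  13:348
Giant step factor: 326^(-14) ≡ 362 (mod 1361).
Scan 757·362^i mod 1361 for i = 0, 1, …:
  i=0: 757   i=1: 473   i=2: 1101   i=3: 1150
  i=4: 1195   i=5: 1153   i=6: 920
Match at i=6, j=9: k = 6·14 + 9 = 93.

93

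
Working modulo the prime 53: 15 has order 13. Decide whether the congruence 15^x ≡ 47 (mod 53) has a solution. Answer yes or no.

⟨15⟩ has order 13; its elements mod 53 are {1, 10, 13, 15, 16, 24, 28, 36, 42, 44, 46, 47, 49}.
47 is in this set.

yes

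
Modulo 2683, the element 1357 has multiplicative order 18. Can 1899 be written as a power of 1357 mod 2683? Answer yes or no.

1899 ∈ ⟨1357⟩ iff 1899^18 ≡ 1 (mod 2683), since |⟨1357⟩| = 18.
1899^18 mod 2683 = 961.
Since 961 ≠ 1, 1899 does not lie in the subgroup.

no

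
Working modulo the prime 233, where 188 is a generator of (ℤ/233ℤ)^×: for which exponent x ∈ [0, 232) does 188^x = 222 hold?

Baby-step giant-step with m = ceil(sqrt(232)) = 16.
Baby table (188^j mod 233 for j=0..15):
  0:1  1:188  2:161  3:211  4:58  5:186  6:18  7:122
  8:102  9:70  10:112  11:86  12:91  13:99  14:205  15:95
Giant step factor: 188^(-16) ≡ 23 (mod 233).
Scan 222·23^i mod 233 for i = 0, 1, …:
  i=0: 222   i=1: 213   i=2: 6   i=3: 138
  i=4: 145   i=5: 73   i=6: 48   i=7: 172
  i=8: 228   i=9: 118   i=10: 151   i=11: 211
Match at i=11, j=3: x = 11·16 + 3 = 179.

179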